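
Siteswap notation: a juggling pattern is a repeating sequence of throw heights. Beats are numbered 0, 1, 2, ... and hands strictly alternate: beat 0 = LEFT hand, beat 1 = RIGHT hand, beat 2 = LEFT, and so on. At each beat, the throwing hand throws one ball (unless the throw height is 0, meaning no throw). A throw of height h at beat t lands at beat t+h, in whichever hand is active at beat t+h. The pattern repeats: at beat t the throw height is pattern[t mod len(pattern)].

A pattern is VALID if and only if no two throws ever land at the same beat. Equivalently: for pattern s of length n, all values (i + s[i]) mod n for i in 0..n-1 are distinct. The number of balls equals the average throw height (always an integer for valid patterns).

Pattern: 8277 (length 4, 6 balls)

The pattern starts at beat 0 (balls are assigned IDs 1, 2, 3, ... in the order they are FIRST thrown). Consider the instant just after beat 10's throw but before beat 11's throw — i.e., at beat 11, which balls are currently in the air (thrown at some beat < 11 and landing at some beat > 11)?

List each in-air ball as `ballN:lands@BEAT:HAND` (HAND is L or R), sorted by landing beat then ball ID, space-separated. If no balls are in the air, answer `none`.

Answer: ball4:lands@12:L ball6:lands@13:R ball5:lands@14:L ball1:lands@16:L ball2:lands@17:R

Derivation:
Beat 0 (L): throw ball1 h=8 -> lands@8:L; in-air after throw: [b1@8:L]
Beat 1 (R): throw ball2 h=2 -> lands@3:R; in-air after throw: [b2@3:R b1@8:L]
Beat 2 (L): throw ball3 h=7 -> lands@9:R; in-air after throw: [b2@3:R b1@8:L b3@9:R]
Beat 3 (R): throw ball2 h=7 -> lands@10:L; in-air after throw: [b1@8:L b3@9:R b2@10:L]
Beat 4 (L): throw ball4 h=8 -> lands@12:L; in-air after throw: [b1@8:L b3@9:R b2@10:L b4@12:L]
Beat 5 (R): throw ball5 h=2 -> lands@7:R; in-air after throw: [b5@7:R b1@8:L b3@9:R b2@10:L b4@12:L]
Beat 6 (L): throw ball6 h=7 -> lands@13:R; in-air after throw: [b5@7:R b1@8:L b3@9:R b2@10:L b4@12:L b6@13:R]
Beat 7 (R): throw ball5 h=7 -> lands@14:L; in-air after throw: [b1@8:L b3@9:R b2@10:L b4@12:L b6@13:R b5@14:L]
Beat 8 (L): throw ball1 h=8 -> lands@16:L; in-air after throw: [b3@9:R b2@10:L b4@12:L b6@13:R b5@14:L b1@16:L]
Beat 9 (R): throw ball3 h=2 -> lands@11:R; in-air after throw: [b2@10:L b3@11:R b4@12:L b6@13:R b5@14:L b1@16:L]
Beat 10 (L): throw ball2 h=7 -> lands@17:R; in-air after throw: [b3@11:R b4@12:L b6@13:R b5@14:L b1@16:L b2@17:R]
Beat 11 (R): throw ball3 h=7 -> lands@18:L; in-air after throw: [b4@12:L b6@13:R b5@14:L b1@16:L b2@17:R b3@18:L]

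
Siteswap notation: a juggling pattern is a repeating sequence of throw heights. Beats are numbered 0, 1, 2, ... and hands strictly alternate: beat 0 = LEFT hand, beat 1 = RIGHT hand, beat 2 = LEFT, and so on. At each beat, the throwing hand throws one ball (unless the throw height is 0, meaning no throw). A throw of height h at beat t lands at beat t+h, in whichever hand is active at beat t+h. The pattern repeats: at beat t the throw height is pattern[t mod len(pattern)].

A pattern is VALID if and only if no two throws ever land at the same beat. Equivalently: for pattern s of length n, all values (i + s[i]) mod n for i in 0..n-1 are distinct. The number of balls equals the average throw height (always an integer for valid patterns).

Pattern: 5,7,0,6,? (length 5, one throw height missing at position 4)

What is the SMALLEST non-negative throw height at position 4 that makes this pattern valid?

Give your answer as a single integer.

Answer: 2

Derivation:
i=0: (0 + 5) mod 5 = 0
i=1: (1 + 7) mod 5 = 3
i=2: (2 + 0) mod 5 = 2
i=3: (3 + 6) mod 5 = 4
i=4: s[i]=? (unknown)
Known residues: [0, 2, 3, 4]; need a permutation of 0..4, so missing residue r = 1
Need (4 + s) mod 5 = 1; smallest s = (1 - 4) mod 5 = 2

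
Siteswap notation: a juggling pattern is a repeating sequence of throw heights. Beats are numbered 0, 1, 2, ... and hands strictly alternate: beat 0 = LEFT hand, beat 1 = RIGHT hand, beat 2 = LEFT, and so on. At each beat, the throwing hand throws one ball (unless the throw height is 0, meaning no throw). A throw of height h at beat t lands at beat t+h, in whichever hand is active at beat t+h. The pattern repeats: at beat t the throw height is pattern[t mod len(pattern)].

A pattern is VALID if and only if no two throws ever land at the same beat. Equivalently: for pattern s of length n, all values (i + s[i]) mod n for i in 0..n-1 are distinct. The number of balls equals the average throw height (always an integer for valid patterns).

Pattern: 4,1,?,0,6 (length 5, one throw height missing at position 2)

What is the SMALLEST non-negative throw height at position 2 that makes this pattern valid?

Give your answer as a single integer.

Answer: 4

Derivation:
i=0: (0 + 4) mod 5 = 4
i=1: (1 + 1) mod 5 = 2
i=2: s[i]=? (unknown)
i=3: (3 + 0) mod 5 = 3
i=4: (4 + 6) mod 5 = 0
Known residues: [0, 2, 3, 4]; need a permutation of 0..4, so missing residue r = 1
Need (2 + s) mod 5 = 1; smallest s = (1 - 2) mod 5 = 4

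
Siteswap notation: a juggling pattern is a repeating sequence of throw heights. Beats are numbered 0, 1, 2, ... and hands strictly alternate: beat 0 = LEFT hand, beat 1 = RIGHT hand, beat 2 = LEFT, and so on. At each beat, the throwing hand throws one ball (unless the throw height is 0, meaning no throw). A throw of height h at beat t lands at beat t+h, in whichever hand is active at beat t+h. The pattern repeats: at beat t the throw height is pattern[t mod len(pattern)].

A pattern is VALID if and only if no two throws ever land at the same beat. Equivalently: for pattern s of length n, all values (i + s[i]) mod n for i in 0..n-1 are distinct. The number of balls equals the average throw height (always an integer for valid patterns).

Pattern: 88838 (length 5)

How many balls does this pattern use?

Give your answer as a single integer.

Pattern = [8, 8, 8, 3, 8], length n = 5
  position 0: throw height = 8, running sum = 8
  position 1: throw height = 8, running sum = 16
  position 2: throw height = 8, running sum = 24
  position 3: throw height = 3, running sum = 27
  position 4: throw height = 8, running sum = 35
Total sum = 35; balls = sum / n = 35 / 5 = 7

Answer: 7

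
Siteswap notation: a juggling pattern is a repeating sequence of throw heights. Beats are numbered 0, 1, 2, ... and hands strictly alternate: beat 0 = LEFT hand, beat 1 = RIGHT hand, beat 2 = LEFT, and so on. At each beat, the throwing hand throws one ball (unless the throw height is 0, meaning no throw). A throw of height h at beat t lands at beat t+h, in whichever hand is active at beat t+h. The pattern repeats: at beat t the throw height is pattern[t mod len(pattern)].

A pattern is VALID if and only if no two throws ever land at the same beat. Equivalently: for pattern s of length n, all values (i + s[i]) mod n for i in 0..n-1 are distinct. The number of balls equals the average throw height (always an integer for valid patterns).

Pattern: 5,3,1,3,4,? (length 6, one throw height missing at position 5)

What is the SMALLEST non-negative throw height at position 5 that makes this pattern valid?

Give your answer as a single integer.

i=0: (0 + 5) mod 6 = 5
i=1: (1 + 3) mod 6 = 4
i=2: (2 + 1) mod 6 = 3
i=3: (3 + 3) mod 6 = 0
i=4: (4 + 4) mod 6 = 2
i=5: s[i]=? (unknown)
Known residues: [0, 2, 3, 4, 5]; need a permutation of 0..5, so missing residue r = 1
Need (5 + s) mod 6 = 1; smallest s = (1 - 5) mod 6 = 2

Answer: 2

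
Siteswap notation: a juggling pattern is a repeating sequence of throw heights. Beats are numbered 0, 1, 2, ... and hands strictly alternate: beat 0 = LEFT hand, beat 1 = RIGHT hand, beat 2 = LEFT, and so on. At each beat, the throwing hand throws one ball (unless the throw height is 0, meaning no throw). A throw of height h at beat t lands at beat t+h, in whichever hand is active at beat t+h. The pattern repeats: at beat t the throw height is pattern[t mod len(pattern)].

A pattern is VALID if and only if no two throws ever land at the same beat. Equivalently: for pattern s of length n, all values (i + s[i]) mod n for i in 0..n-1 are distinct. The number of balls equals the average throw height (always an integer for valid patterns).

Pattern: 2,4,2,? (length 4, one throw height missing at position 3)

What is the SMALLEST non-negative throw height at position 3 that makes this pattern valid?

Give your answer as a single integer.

Answer: 0

Derivation:
i=0: (0 + 2) mod 4 = 2
i=1: (1 + 4) mod 4 = 1
i=2: (2 + 2) mod 4 = 0
i=3: s[i]=? (unknown)
Known residues: [0, 1, 2]; need a permutation of 0..3, so missing residue r = 3
Need (3 + s) mod 4 = 3; smallest s = (3 - 3) mod 4 = 0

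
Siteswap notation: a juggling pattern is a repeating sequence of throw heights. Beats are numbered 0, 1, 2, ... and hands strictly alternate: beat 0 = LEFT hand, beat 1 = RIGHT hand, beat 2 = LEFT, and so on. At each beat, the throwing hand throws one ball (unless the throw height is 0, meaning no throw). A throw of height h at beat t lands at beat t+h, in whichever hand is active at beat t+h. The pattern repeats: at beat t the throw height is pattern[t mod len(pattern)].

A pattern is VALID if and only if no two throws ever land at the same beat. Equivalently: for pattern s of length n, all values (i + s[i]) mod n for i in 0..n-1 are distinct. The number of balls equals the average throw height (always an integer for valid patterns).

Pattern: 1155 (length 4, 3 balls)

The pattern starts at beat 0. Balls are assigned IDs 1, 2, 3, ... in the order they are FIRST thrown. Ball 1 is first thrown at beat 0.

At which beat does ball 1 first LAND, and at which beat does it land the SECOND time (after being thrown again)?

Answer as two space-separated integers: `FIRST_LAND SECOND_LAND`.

Answer: 1 2

Derivation:
Beat 0 (L): throw ball1 h=1 -> lands@1:R; in-air after throw: [b1@1:R]
Beat 1 (R): throw ball1 h=1 -> lands@2:L; in-air after throw: [b1@2:L]
Beat 2 (L): throw ball1 h=5 -> lands@7:R; in-air after throw: [b1@7:R]
Ball 1: thrown@0 h=1 -> first land @1; rethrown@1 h=1 -> second land @2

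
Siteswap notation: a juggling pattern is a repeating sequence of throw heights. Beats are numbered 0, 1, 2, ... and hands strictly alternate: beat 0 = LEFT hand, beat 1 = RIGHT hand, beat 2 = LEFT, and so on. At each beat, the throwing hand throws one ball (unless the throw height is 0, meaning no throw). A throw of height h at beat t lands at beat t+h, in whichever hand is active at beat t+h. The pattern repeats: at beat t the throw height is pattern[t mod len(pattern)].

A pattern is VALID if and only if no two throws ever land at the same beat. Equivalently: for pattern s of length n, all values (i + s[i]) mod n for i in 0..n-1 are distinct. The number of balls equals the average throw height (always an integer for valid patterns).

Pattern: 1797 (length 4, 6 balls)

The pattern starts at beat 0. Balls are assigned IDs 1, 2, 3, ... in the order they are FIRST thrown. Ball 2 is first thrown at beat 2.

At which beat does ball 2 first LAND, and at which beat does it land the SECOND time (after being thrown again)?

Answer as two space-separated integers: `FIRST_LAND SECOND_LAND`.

Beat 0 (L): throw ball1 h=1 -> lands@1:R; in-air after throw: [b1@1:R]
Beat 1 (R): throw ball1 h=7 -> lands@8:L; in-air after throw: [b1@8:L]
Beat 2 (L): throw ball2 h=9 -> lands@11:R; in-air after throw: [b1@8:L b2@11:R]
Beat 3 (R): throw ball3 h=7 -> lands@10:L; in-air after throw: [b1@8:L b3@10:L b2@11:R]
Beat 4 (L): throw ball4 h=1 -> lands@5:R; in-air after throw: [b4@5:R b1@8:L b3@10:L b2@11:R]
Beat 5 (R): throw ball4 h=7 -> lands@12:L; in-air after throw: [b1@8:L b3@10:L b2@11:R b4@12:L]
Beat 6 (L): throw ball5 h=9 -> lands@15:R; in-air after throw: [b1@8:L b3@10:L b2@11:R b4@12:L b5@15:R]
Beat 7 (R): throw ball6 h=7 -> lands@14:L; in-air after throw: [b1@8:L b3@10:L b2@11:R b4@12:L b6@14:L b5@15:R]
Beat 8 (L): throw ball1 h=1 -> lands@9:R; in-air after throw: [b1@9:R b3@10:L b2@11:R b4@12:L b6@14:L b5@15:R]
Beat 9 (R): throw ball1 h=7 -> lands@16:L; in-air after throw: [b3@10:L b2@11:R b4@12:L b6@14:L b5@15:R b1@16:L]
Beat 10 (L): throw ball3 h=9 -> lands@19:R; in-air after throw: [b2@11:R b4@12:L b6@14:L b5@15:R b1@16:L b3@19:R]
Beat 11 (R): throw ball2 h=7 -> lands@18:L; in-air after throw: [b4@12:L b6@14:L b5@15:R b1@16:L b2@18:L b3@19:R]
Beat 12 (L): throw ball4 h=1 -> lands@13:R; in-air after throw: [b4@13:R b6@14:L b5@15:R b1@16:L b2@18:L b3@19:R]
Ball 2: thrown@2 h=9 -> first land @11; rethrown@11 h=7 -> second land @18

Answer: 11 18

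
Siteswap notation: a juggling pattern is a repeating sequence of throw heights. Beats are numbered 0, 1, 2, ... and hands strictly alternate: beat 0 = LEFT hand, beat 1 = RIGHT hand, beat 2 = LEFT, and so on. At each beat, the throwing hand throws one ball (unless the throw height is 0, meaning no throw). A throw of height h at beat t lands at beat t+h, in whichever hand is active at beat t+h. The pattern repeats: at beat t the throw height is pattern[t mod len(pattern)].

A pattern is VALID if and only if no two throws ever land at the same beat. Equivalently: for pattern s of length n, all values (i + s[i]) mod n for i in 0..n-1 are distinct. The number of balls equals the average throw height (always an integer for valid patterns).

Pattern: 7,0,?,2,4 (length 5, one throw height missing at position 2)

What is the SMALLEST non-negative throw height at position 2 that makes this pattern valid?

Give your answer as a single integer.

Answer: 2

Derivation:
i=0: (0 + 7) mod 5 = 2
i=1: (1 + 0) mod 5 = 1
i=2: s[i]=? (unknown)
i=3: (3 + 2) mod 5 = 0
i=4: (4 + 4) mod 5 = 3
Known residues: [0, 1, 2, 3]; need a permutation of 0..4, so missing residue r = 4
Need (2 + s) mod 5 = 4; smallest s = (4 - 2) mod 5 = 2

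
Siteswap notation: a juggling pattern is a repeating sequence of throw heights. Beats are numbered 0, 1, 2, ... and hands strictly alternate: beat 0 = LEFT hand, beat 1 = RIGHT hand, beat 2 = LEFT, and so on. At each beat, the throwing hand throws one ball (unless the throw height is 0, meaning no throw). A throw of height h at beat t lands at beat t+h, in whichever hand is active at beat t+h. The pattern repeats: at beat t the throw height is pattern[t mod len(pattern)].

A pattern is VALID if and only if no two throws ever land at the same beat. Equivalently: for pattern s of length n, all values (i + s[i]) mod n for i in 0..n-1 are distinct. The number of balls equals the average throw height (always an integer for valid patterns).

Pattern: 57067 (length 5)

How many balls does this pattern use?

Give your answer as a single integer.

Answer: 5

Derivation:
Pattern = [5, 7, 0, 6, 7], length n = 5
  position 0: throw height = 5, running sum = 5
  position 1: throw height = 7, running sum = 12
  position 2: throw height = 0, running sum = 12
  position 3: throw height = 6, running sum = 18
  position 4: throw height = 7, running sum = 25
Total sum = 25; balls = sum / n = 25 / 5 = 5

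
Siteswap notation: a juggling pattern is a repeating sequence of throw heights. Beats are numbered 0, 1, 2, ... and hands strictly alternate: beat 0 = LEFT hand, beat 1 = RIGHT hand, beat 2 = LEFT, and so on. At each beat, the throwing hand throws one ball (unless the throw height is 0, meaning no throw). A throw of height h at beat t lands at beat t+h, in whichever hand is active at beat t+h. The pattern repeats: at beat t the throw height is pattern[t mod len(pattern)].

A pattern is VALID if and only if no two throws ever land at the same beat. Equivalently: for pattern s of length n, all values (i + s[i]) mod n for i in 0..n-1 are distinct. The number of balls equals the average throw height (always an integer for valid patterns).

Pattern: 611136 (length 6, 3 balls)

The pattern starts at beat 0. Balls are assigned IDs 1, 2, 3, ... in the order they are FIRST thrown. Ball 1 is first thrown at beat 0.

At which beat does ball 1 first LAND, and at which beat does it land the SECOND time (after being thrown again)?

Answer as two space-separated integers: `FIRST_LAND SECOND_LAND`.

Beat 0 (L): throw ball1 h=6 -> lands@6:L; in-air after throw: [b1@6:L]
Beat 1 (R): throw ball2 h=1 -> lands@2:L; in-air after throw: [b2@2:L b1@6:L]
Beat 2 (L): throw ball2 h=1 -> lands@3:R; in-air after throw: [b2@3:R b1@6:L]
Beat 3 (R): throw ball2 h=1 -> lands@4:L; in-air after throw: [b2@4:L b1@6:L]
Beat 4 (L): throw ball2 h=3 -> lands@7:R; in-air after throw: [b1@6:L b2@7:R]
Beat 5 (R): throw ball3 h=6 -> lands@11:R; in-air after throw: [b1@6:L b2@7:R b3@11:R]
Beat 6 (L): throw ball1 h=6 -> lands@12:L; in-air after throw: [b2@7:R b3@11:R b1@12:L]
Beat 7 (R): throw ball2 h=1 -> lands@8:L; in-air after throw: [b2@8:L b3@11:R b1@12:L]
Beat 8 (L): throw ball2 h=1 -> lands@9:R; in-air after throw: [b2@9:R b3@11:R b1@12:L]
Beat 9 (R): throw ball2 h=1 -> lands@10:L; in-air after throw: [b2@10:L b3@11:R b1@12:L]
Beat 10 (L): throw ball2 h=3 -> lands@13:R; in-air after throw: [b3@11:R b1@12:L b2@13:R]
Beat 11 (R): throw ball3 h=6 -> lands@17:R; in-air after throw: [b1@12:L b2@13:R b3@17:R]
Beat 12 (L): throw ball1 h=6 -> lands@18:L; in-air after throw: [b2@13:R b3@17:R b1@18:L]
Ball 1: thrown@0 h=6 -> first land @6; rethrown@6 h=6 -> second land @12

Answer: 6 12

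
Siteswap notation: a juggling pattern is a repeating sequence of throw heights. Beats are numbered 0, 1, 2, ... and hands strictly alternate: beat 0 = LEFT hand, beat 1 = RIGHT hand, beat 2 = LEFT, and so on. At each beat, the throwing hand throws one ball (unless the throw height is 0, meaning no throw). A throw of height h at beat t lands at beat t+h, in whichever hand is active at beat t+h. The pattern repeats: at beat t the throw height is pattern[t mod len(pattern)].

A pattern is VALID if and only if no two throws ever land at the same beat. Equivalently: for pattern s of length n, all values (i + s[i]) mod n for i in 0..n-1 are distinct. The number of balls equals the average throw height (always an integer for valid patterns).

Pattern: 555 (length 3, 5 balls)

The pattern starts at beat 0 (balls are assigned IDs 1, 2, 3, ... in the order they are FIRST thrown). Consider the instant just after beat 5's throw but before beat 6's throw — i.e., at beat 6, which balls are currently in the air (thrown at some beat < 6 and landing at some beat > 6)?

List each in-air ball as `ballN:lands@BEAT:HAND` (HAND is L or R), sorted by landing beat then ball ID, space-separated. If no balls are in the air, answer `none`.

Answer: ball3:lands@7:R ball4:lands@8:L ball5:lands@9:R ball1:lands@10:L

Derivation:
Beat 0 (L): throw ball1 h=5 -> lands@5:R; in-air after throw: [b1@5:R]
Beat 1 (R): throw ball2 h=5 -> lands@6:L; in-air after throw: [b1@5:R b2@6:L]
Beat 2 (L): throw ball3 h=5 -> lands@7:R; in-air after throw: [b1@5:R b2@6:L b3@7:R]
Beat 3 (R): throw ball4 h=5 -> lands@8:L; in-air after throw: [b1@5:R b2@6:L b3@7:R b4@8:L]
Beat 4 (L): throw ball5 h=5 -> lands@9:R; in-air after throw: [b1@5:R b2@6:L b3@7:R b4@8:L b5@9:R]
Beat 5 (R): throw ball1 h=5 -> lands@10:L; in-air after throw: [b2@6:L b3@7:R b4@8:L b5@9:R b1@10:L]
Beat 6 (L): throw ball2 h=5 -> lands@11:R; in-air after throw: [b3@7:R b4@8:L b5@9:R b1@10:L b2@11:R]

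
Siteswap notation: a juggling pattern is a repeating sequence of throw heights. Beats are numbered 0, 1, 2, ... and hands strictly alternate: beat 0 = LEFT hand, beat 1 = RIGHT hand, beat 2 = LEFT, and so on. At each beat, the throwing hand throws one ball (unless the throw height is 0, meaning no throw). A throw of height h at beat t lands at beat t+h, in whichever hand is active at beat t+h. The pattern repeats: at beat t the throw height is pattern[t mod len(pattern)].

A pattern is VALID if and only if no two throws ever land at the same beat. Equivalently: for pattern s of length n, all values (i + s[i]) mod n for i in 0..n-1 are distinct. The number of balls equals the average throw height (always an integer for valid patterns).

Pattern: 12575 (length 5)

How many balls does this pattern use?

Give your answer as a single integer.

Answer: 4

Derivation:
Pattern = [1, 2, 5, 7, 5], length n = 5
  position 0: throw height = 1, running sum = 1
  position 1: throw height = 2, running sum = 3
  position 2: throw height = 5, running sum = 8
  position 3: throw height = 7, running sum = 15
  position 4: throw height = 5, running sum = 20
Total sum = 20; balls = sum / n = 20 / 5 = 4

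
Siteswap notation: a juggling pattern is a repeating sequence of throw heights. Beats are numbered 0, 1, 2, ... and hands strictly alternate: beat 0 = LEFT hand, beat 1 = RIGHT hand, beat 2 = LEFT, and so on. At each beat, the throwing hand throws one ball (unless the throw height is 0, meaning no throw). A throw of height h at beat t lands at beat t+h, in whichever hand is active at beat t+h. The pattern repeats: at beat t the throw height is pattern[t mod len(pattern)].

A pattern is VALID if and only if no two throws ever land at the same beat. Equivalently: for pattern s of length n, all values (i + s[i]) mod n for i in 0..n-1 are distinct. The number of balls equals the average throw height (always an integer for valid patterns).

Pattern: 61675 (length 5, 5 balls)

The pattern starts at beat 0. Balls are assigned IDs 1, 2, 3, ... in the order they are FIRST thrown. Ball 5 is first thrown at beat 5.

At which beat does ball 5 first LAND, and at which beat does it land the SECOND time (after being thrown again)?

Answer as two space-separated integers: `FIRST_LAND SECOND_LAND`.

Answer: 11 12

Derivation:
Beat 0 (L): throw ball1 h=6 -> lands@6:L; in-air after throw: [b1@6:L]
Beat 1 (R): throw ball2 h=1 -> lands@2:L; in-air after throw: [b2@2:L b1@6:L]
Beat 2 (L): throw ball2 h=6 -> lands@8:L; in-air after throw: [b1@6:L b2@8:L]
Beat 3 (R): throw ball3 h=7 -> lands@10:L; in-air after throw: [b1@6:L b2@8:L b3@10:L]
Beat 4 (L): throw ball4 h=5 -> lands@9:R; in-air after throw: [b1@6:L b2@8:L b4@9:R b3@10:L]
Beat 5 (R): throw ball5 h=6 -> lands@11:R; in-air after throw: [b1@6:L b2@8:L b4@9:R b3@10:L b5@11:R]
Beat 6 (L): throw ball1 h=1 -> lands@7:R; in-air after throw: [b1@7:R b2@8:L b4@9:R b3@10:L b5@11:R]
Beat 7 (R): throw ball1 h=6 -> lands@13:R; in-air after throw: [b2@8:L b4@9:R b3@10:L b5@11:R b1@13:R]
Beat 8 (L): throw ball2 h=7 -> lands@15:R; in-air after throw: [b4@9:R b3@10:L b5@11:R b1@13:R b2@15:R]
Beat 9 (R): throw ball4 h=5 -> lands@14:L; in-air after throw: [b3@10:L b5@11:R b1@13:R b4@14:L b2@15:R]
Beat 10 (L): throw ball3 h=6 -> lands@16:L; in-air after throw: [b5@11:R b1@13:R b4@14:L b2@15:R b3@16:L]
Beat 11 (R): throw ball5 h=1 -> lands@12:L; in-air after throw: [b5@12:L b1@13:R b4@14:L b2@15:R b3@16:L]
Beat 12 (L): throw ball5 h=6 -> lands@18:L; in-air after throw: [b1@13:R b4@14:L b2@15:R b3@16:L b5@18:L]
Ball 5: thrown@5 h=6 -> first land @11; rethrown@11 h=1 -> second land @12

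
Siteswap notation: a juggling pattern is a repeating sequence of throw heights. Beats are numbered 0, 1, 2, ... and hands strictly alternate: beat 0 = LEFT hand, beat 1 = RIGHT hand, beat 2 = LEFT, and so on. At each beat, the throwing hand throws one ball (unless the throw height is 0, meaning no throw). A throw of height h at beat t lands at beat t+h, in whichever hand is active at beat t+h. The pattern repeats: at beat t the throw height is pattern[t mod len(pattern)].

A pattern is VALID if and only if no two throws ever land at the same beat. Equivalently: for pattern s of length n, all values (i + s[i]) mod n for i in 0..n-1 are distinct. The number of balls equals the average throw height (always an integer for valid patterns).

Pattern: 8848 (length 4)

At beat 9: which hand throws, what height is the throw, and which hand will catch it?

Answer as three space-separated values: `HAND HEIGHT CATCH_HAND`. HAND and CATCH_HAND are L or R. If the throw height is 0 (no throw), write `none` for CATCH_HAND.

Beat 9: 9 mod 2 = 1, so hand = R
Throw height = pattern[9 mod 4] = pattern[1] = 8
Lands at beat 9+8=17, 17 mod 2 = 1, so catch hand = R

Answer: R 8 R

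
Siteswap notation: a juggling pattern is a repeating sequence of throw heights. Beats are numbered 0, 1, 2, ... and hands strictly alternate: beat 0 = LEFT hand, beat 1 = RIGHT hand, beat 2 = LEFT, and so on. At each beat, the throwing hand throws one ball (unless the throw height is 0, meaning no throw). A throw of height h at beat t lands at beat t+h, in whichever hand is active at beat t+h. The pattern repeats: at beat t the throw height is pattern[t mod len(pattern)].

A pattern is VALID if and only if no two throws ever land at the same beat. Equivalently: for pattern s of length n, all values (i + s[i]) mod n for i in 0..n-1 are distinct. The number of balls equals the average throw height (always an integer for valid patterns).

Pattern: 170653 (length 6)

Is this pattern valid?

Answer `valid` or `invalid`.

i=0: (i + s[i]) mod n = (0 + 1) mod 6 = 1
i=1: (i + s[i]) mod n = (1 + 7) mod 6 = 2
i=2: (i + s[i]) mod n = (2 + 0) mod 6 = 2
i=3: (i + s[i]) mod n = (3 + 6) mod 6 = 3
i=4: (i + s[i]) mod n = (4 + 5) mod 6 = 3
i=5: (i + s[i]) mod n = (5 + 3) mod 6 = 2
Residues: [1, 2, 2, 3, 3, 2], distinct: False

Answer: invalid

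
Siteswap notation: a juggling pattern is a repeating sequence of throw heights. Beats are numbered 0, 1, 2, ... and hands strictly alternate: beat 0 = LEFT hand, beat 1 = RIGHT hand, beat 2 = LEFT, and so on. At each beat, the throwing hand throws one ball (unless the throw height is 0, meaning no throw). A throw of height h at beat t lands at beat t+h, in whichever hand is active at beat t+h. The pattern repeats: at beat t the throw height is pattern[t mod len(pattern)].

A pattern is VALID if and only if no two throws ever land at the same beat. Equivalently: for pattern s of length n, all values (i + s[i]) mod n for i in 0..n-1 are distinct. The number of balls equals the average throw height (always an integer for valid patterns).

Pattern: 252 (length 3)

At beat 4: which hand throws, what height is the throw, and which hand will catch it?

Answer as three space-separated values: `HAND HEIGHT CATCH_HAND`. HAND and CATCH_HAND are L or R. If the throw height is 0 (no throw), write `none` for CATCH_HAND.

Answer: L 5 R

Derivation:
Beat 4: 4 mod 2 = 0, so hand = L
Throw height = pattern[4 mod 3] = pattern[1] = 5
Lands at beat 4+5=9, 9 mod 2 = 1, so catch hand = R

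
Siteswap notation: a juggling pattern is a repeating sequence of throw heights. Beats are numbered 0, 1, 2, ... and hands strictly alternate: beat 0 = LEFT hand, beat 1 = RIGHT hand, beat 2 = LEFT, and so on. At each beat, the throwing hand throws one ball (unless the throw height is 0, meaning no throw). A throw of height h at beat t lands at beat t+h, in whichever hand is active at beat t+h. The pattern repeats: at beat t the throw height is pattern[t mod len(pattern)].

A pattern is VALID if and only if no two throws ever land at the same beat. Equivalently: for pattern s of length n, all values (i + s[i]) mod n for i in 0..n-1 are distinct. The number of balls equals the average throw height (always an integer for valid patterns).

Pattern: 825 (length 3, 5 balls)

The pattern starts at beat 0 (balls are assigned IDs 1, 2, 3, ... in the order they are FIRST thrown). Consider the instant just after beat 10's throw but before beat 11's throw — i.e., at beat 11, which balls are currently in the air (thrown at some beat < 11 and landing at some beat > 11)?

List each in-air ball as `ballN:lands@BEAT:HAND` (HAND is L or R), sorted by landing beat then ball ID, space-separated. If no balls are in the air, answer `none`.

Beat 0 (L): throw ball1 h=8 -> lands@8:L; in-air after throw: [b1@8:L]
Beat 1 (R): throw ball2 h=2 -> lands@3:R; in-air after throw: [b2@3:R b1@8:L]
Beat 2 (L): throw ball3 h=5 -> lands@7:R; in-air after throw: [b2@3:R b3@7:R b1@8:L]
Beat 3 (R): throw ball2 h=8 -> lands@11:R; in-air after throw: [b3@7:R b1@8:L b2@11:R]
Beat 4 (L): throw ball4 h=2 -> lands@6:L; in-air after throw: [b4@6:L b3@7:R b1@8:L b2@11:R]
Beat 5 (R): throw ball5 h=5 -> lands@10:L; in-air after throw: [b4@6:L b3@7:R b1@8:L b5@10:L b2@11:R]
Beat 6 (L): throw ball4 h=8 -> lands@14:L; in-air after throw: [b3@7:R b1@8:L b5@10:L b2@11:R b4@14:L]
Beat 7 (R): throw ball3 h=2 -> lands@9:R; in-air after throw: [b1@8:L b3@9:R b5@10:L b2@11:R b4@14:L]
Beat 8 (L): throw ball1 h=5 -> lands@13:R; in-air after throw: [b3@9:R b5@10:L b2@11:R b1@13:R b4@14:L]
Beat 9 (R): throw ball3 h=8 -> lands@17:R; in-air after throw: [b5@10:L b2@11:R b1@13:R b4@14:L b3@17:R]
Beat 10 (L): throw ball5 h=2 -> lands@12:L; in-air after throw: [b2@11:R b5@12:L b1@13:R b4@14:L b3@17:R]
Beat 11 (R): throw ball2 h=5 -> lands@16:L; in-air after throw: [b5@12:L b1@13:R b4@14:L b2@16:L b3@17:R]

Answer: ball5:lands@12:L ball1:lands@13:R ball4:lands@14:L ball3:lands@17:R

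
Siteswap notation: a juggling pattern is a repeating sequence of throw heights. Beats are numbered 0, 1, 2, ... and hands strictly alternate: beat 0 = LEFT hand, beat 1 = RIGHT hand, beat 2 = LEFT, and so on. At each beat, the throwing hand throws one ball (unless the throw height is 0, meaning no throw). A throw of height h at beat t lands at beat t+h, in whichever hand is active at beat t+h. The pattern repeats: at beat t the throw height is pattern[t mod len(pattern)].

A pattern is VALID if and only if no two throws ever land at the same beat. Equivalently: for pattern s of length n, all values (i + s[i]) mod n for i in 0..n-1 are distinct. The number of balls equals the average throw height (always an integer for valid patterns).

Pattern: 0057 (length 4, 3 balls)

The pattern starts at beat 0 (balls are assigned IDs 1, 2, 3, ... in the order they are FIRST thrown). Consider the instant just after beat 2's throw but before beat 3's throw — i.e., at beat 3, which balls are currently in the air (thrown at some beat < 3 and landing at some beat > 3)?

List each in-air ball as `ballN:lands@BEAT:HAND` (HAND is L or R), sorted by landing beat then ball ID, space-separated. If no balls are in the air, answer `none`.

Answer: ball1:lands@7:R

Derivation:
Beat 2 (L): throw ball1 h=5 -> lands@7:R; in-air after throw: [b1@7:R]
Beat 3 (R): throw ball2 h=7 -> lands@10:L; in-air after throw: [b1@7:R b2@10:L]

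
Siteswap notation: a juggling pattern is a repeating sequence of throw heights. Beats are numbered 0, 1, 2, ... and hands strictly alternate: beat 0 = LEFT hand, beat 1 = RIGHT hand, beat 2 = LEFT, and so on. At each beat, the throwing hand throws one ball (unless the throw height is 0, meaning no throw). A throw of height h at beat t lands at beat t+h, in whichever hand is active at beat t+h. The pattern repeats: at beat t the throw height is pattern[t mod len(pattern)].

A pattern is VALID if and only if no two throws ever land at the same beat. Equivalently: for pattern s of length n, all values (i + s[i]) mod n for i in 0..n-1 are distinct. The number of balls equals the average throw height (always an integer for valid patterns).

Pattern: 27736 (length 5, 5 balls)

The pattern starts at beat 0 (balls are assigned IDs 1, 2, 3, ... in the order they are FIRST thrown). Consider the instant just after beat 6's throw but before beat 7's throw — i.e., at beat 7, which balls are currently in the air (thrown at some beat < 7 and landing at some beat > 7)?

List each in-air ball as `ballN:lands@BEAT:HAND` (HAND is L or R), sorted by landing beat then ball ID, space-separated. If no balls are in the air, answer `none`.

Answer: ball2:lands@8:L ball1:lands@9:R ball4:lands@10:L ball3:lands@13:R

Derivation:
Beat 0 (L): throw ball1 h=2 -> lands@2:L; in-air after throw: [b1@2:L]
Beat 1 (R): throw ball2 h=7 -> lands@8:L; in-air after throw: [b1@2:L b2@8:L]
Beat 2 (L): throw ball1 h=7 -> lands@9:R; in-air after throw: [b2@8:L b1@9:R]
Beat 3 (R): throw ball3 h=3 -> lands@6:L; in-air after throw: [b3@6:L b2@8:L b1@9:R]
Beat 4 (L): throw ball4 h=6 -> lands@10:L; in-air after throw: [b3@6:L b2@8:L b1@9:R b4@10:L]
Beat 5 (R): throw ball5 h=2 -> lands@7:R; in-air after throw: [b3@6:L b5@7:R b2@8:L b1@9:R b4@10:L]
Beat 6 (L): throw ball3 h=7 -> lands@13:R; in-air after throw: [b5@7:R b2@8:L b1@9:R b4@10:L b3@13:R]
Beat 7 (R): throw ball5 h=7 -> lands@14:L; in-air after throw: [b2@8:L b1@9:R b4@10:L b3@13:R b5@14:L]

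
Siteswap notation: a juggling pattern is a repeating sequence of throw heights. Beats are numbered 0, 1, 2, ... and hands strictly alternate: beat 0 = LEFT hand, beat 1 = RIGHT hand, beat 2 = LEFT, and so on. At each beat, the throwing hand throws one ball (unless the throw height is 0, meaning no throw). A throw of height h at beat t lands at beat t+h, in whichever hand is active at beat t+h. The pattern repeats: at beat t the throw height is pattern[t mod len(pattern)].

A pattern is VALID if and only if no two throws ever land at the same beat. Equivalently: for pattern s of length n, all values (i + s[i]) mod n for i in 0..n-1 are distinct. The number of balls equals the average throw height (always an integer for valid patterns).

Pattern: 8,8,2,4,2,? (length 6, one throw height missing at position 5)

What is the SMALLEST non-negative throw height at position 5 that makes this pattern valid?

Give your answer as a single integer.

Answer: 0

Derivation:
i=0: (0 + 8) mod 6 = 2
i=1: (1 + 8) mod 6 = 3
i=2: (2 + 2) mod 6 = 4
i=3: (3 + 4) mod 6 = 1
i=4: (4 + 2) mod 6 = 0
i=5: s[i]=? (unknown)
Known residues: [0, 1, 2, 3, 4]; need a permutation of 0..5, so missing residue r = 5
Need (5 + s) mod 6 = 5; smallest s = (5 - 5) mod 6 = 0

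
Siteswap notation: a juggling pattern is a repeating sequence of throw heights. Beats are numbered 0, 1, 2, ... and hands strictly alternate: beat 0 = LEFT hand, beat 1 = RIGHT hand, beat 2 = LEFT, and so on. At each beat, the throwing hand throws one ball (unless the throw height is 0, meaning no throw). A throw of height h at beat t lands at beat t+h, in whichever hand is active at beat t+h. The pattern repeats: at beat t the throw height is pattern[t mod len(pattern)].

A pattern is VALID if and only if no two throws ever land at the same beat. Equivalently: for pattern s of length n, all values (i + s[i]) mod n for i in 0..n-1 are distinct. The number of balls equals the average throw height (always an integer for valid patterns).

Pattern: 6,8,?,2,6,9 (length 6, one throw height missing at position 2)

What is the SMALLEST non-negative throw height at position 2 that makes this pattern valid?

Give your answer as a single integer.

i=0: (0 + 6) mod 6 = 0
i=1: (1 + 8) mod 6 = 3
i=2: s[i]=? (unknown)
i=3: (3 + 2) mod 6 = 5
i=4: (4 + 6) mod 6 = 4
i=5: (5 + 9) mod 6 = 2
Known residues: [0, 2, 3, 4, 5]; need a permutation of 0..5, so missing residue r = 1
Need (2 + s) mod 6 = 1; smallest s = (1 - 2) mod 6 = 5

Answer: 5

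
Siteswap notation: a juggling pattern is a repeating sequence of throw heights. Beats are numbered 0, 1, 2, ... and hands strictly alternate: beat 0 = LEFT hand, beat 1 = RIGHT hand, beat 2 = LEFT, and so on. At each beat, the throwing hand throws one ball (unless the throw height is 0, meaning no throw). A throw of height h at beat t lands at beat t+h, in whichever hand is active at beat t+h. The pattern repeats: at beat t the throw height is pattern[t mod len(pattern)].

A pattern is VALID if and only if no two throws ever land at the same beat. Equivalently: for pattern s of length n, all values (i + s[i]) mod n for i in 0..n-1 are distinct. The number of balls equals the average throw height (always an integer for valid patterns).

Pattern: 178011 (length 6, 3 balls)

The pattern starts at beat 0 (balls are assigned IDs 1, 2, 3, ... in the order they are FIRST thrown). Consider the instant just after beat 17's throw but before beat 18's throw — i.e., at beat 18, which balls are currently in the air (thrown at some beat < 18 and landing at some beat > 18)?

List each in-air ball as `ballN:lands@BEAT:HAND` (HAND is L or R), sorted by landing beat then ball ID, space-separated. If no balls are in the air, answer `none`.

Beat 0 (L): throw ball1 h=1 -> lands@1:R; in-air after throw: [b1@1:R]
Beat 1 (R): throw ball1 h=7 -> lands@8:L; in-air after throw: [b1@8:L]
Beat 2 (L): throw ball2 h=8 -> lands@10:L; in-air after throw: [b1@8:L b2@10:L]
Beat 4 (L): throw ball3 h=1 -> lands@5:R; in-air after throw: [b3@5:R b1@8:L b2@10:L]
Beat 5 (R): throw ball3 h=1 -> lands@6:L; in-air after throw: [b3@6:L b1@8:L b2@10:L]
Beat 6 (L): throw ball3 h=1 -> lands@7:R; in-air after throw: [b3@7:R b1@8:L b2@10:L]
Beat 7 (R): throw ball3 h=7 -> lands@14:L; in-air after throw: [b1@8:L b2@10:L b3@14:L]
Beat 8 (L): throw ball1 h=8 -> lands@16:L; in-air after throw: [b2@10:L b3@14:L b1@16:L]
Beat 10 (L): throw ball2 h=1 -> lands@11:R; in-air after throw: [b2@11:R b3@14:L b1@16:L]
Beat 11 (R): throw ball2 h=1 -> lands@12:L; in-air after throw: [b2@12:L b3@14:L b1@16:L]
Beat 12 (L): throw ball2 h=1 -> lands@13:R; in-air after throw: [b2@13:R b3@14:L b1@16:L]
Beat 13 (R): throw ball2 h=7 -> lands@20:L; in-air after throw: [b3@14:L b1@16:L b2@20:L]
Beat 14 (L): throw ball3 h=8 -> lands@22:L; in-air after throw: [b1@16:L b2@20:L b3@22:L]
Beat 16 (L): throw ball1 h=1 -> lands@17:R; in-air after throw: [b1@17:R b2@20:L b3@22:L]
Beat 17 (R): throw ball1 h=1 -> lands@18:L; in-air after throw: [b1@18:L b2@20:L b3@22:L]
Beat 18 (L): throw ball1 h=1 -> lands@19:R; in-air after throw: [b1@19:R b2@20:L b3@22:L]

Answer: ball2:lands@20:L ball3:lands@22:L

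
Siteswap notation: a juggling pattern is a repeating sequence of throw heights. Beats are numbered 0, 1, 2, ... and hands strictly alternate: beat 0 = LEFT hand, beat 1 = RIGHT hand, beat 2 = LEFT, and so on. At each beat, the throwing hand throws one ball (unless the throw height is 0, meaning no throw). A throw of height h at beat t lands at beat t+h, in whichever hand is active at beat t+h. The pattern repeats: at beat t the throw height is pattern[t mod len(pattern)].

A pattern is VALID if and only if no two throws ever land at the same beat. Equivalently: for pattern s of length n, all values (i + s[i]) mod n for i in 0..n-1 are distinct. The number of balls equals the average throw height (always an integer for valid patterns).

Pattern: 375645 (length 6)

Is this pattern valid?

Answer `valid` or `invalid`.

i=0: (i + s[i]) mod n = (0 + 3) mod 6 = 3
i=1: (i + s[i]) mod n = (1 + 7) mod 6 = 2
i=2: (i + s[i]) mod n = (2 + 5) mod 6 = 1
i=3: (i + s[i]) mod n = (3 + 6) mod 6 = 3
i=4: (i + s[i]) mod n = (4 + 4) mod 6 = 2
i=5: (i + s[i]) mod n = (5 + 5) mod 6 = 4
Residues: [3, 2, 1, 3, 2, 4], distinct: False

Answer: invalid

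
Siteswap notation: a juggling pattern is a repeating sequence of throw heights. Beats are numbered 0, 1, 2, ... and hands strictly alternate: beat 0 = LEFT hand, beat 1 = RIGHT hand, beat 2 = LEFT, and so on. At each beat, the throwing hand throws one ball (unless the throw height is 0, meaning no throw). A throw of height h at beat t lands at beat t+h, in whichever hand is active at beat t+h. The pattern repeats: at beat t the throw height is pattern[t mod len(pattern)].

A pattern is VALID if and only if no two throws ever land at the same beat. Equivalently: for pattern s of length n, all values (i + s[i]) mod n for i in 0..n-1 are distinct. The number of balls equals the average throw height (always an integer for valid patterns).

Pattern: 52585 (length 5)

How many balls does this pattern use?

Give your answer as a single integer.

Answer: 5

Derivation:
Pattern = [5, 2, 5, 8, 5], length n = 5
  position 0: throw height = 5, running sum = 5
  position 1: throw height = 2, running sum = 7
  position 2: throw height = 5, running sum = 12
  position 3: throw height = 8, running sum = 20
  position 4: throw height = 5, running sum = 25
Total sum = 25; balls = sum / n = 25 / 5 = 5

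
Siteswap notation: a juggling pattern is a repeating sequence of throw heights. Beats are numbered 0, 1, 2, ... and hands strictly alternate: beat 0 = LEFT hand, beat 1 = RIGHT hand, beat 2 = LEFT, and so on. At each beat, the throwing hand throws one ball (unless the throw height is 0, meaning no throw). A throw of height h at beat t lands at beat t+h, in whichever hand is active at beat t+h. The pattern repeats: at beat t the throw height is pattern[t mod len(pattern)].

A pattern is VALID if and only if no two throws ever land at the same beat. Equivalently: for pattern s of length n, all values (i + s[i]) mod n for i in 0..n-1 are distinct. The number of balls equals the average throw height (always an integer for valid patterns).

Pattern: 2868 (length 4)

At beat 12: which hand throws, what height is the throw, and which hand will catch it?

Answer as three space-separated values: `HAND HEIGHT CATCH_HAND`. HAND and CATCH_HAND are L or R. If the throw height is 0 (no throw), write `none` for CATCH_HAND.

Beat 12: 12 mod 2 = 0, so hand = L
Throw height = pattern[12 mod 4] = pattern[0] = 2
Lands at beat 12+2=14, 14 mod 2 = 0, so catch hand = L

Answer: L 2 L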